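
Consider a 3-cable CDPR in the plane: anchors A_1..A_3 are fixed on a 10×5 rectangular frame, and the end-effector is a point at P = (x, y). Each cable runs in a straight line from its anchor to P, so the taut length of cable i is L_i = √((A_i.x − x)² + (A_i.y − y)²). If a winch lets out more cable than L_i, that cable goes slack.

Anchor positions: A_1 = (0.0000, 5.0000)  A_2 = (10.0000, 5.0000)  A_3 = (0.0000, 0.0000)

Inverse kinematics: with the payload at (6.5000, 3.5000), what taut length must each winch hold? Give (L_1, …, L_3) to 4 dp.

(6.6708, 3.8079, 7.3824)

cable 1: Δx=-6.5000, Δy=1.5000; L_1 = √(Δx²+Δy²) = 6.6708
cable 2: Δx=3.5000, Δy=1.5000; L_2 = √(Δx²+Δy²) = 3.8079
cable 3: Δx=-6.5000, Δy=-3.5000; L_3 = √(Δx²+Δy²) = 7.3824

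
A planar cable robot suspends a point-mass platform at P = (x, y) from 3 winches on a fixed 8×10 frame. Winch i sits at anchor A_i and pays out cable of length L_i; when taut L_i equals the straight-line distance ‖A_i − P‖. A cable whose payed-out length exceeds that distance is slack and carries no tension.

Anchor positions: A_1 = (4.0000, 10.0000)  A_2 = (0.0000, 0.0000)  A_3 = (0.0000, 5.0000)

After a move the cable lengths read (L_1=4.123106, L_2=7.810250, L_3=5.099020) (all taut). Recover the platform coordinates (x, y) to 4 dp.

circle eqns → linear via eq_j − eq_1; set q_j = A_j·A_j − L_j²
q_1 = 16.0000+100.0000−17.0000 = 99.0000
8.0000·x + 20.0000·y = q_1−q_2 = 160.0000
8.0000·x + 10.0000·y = q_1−q_3 = 100.0000
solve first two rows → x=5.0000, y=6.0000

(5.0000, 6.0000)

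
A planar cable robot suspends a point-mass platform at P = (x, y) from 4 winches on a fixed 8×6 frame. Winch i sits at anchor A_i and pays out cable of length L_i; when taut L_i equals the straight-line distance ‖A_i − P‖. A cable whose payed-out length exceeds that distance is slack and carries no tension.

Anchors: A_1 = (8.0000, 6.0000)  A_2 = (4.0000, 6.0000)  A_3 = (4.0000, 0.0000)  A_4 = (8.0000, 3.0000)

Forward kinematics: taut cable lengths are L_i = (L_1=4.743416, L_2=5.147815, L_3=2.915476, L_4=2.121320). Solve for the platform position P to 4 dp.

(6.5000, 1.5000)

expand ‖A_i−P‖²=L_i² and subtract eq 1 (k_i ≔ ‖A_i‖²−L_i²)
k_1 = 64.0000+36.0000−22.5000 = 77.5000
eq1−eq2 → [8.0000  0.0000]·P = 52.0000
eq1−eq3 → [8.0000  12.0000]·P = 70.0000
eq1−eq4 → [0.0000  6.0000]·P = 9.0000
2×2 solve → P = (6.5000, 1.5000)
check cable 4: ‖A_4−P‖² = 4.5000 ≈ L_4² = 4.5000 ✓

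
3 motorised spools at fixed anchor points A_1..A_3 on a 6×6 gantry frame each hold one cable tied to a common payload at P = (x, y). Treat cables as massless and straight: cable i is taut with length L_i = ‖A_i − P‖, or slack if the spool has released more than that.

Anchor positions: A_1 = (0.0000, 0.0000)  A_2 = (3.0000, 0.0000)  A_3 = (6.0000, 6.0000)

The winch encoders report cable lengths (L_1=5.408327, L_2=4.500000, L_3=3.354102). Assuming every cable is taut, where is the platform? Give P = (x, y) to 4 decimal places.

(3.0000, 4.5000)

each cable: (A_i−P)·(A_i−P) = L_i²; let k_i = ‖A_i‖²−L_i²
k_1 = 0.0000+0.0000−29.2500 = -29.2500
row 1: -6.0000x + 0.0000y = -18.0000  (k_2=-11.2500)
row 2: -12.0000x − 12.0000y = -90.0000  (k_3=60.7500)
Cramer on rows 1–2 → x = 3.0000, y = 4.5000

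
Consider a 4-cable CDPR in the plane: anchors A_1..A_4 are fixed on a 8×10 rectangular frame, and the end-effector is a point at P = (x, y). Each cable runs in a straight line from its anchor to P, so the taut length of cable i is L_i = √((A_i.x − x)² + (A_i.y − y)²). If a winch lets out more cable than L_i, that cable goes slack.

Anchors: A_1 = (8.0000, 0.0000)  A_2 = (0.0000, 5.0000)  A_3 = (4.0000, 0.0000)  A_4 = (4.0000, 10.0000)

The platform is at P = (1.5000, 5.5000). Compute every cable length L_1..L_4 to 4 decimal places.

(8.5147, 1.5811, 6.0415, 5.1478)

L_1: Δ = A_1−P = (6.5000, -5.5000) → ‖Δ‖ = √72.5000 = 8.5147
L_2: Δ = A_2−P = (-1.5000, -0.5000) → ‖Δ‖ = √2.5000 = 1.5811
L_3: Δ = A_3−P = (2.5000, -5.5000) → ‖Δ‖ = √36.5000 = 6.0415
L_4: Δ = A_4−P = (2.5000, 4.5000) → ‖Δ‖ = √26.5000 = 5.1478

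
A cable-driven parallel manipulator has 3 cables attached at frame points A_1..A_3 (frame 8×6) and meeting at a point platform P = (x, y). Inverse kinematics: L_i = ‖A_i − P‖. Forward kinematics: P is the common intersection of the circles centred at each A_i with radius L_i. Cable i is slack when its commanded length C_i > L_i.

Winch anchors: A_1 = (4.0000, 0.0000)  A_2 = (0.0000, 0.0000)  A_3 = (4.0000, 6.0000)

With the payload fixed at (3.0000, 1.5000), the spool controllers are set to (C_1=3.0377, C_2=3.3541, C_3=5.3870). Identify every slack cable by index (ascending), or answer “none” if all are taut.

cable 1: L_1 = ‖A_1−P‖ = 1.8028;  C_1 = 3.0377 → slack
cable 2: L_2 = ‖A_2−P‖ = 3.3541;  C_2 = 3.3541 → taut
cable 3: L_3 = ‖A_3−P‖ = 4.6098;  C_3 = 5.3870 → slack

1, 3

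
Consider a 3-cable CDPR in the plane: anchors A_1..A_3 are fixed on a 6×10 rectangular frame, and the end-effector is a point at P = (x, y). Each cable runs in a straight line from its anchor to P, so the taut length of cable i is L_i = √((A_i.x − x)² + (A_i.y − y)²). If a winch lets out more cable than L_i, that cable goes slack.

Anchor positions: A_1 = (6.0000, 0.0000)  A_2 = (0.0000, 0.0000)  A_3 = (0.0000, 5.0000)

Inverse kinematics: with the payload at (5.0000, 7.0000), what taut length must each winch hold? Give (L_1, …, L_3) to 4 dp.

(7.0711, 8.6023, 5.3852)

L_1 = √((6.0000−5.0000)² + (0.0000−7.0000)²) = 7.0711
L_2 = √((0.0000−5.0000)² + (0.0000−7.0000)²) = 8.6023
L_3 = √((0.0000−5.0000)² + (5.0000−7.0000)²) = 5.3852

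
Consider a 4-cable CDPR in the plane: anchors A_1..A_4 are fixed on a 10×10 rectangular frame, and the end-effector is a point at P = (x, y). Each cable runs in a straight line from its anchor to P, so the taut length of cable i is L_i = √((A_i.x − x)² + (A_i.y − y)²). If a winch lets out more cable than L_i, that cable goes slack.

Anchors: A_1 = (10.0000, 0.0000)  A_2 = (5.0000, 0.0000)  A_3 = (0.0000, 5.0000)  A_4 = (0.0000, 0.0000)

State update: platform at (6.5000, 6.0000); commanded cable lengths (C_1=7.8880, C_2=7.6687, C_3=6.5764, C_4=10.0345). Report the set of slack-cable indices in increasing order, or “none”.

1, 2, 4

cable 1: L_1 = ‖A_1−P‖ = 6.9462;  C_1 = 7.8880 → slack
cable 2: L_2 = ‖A_2−P‖ = 6.1847;  C_2 = 7.6687 → slack
cable 3: L_3 = ‖A_3−P‖ = 6.5765;  C_3 = 6.5764 → taut
cable 4: L_4 = ‖A_4−P‖ = 8.8459;  C_4 = 10.0345 → slack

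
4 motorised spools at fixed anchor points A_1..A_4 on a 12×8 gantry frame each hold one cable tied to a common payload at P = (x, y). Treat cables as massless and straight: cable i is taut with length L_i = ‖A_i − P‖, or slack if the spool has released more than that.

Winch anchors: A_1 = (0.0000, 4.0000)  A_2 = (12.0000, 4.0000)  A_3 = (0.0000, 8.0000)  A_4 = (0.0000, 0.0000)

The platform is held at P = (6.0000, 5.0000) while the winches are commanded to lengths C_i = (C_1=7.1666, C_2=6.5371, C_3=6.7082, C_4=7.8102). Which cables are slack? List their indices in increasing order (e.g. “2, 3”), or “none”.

1, 2

cable 1: √((-6.0000)²+(-1.0000)²)=6.0828, C_1=7.1666: slack
cable 2: √((6.0000)²+(-1.0000)²)=6.0828, C_2=6.5371: slack
cable 3: √((-6.0000)²+(3.0000)²)=6.7082, C_3=6.7082: taut
cable 4: √((-6.0000)²+(-5.0000)²)=7.8102, C_4=7.8102: taut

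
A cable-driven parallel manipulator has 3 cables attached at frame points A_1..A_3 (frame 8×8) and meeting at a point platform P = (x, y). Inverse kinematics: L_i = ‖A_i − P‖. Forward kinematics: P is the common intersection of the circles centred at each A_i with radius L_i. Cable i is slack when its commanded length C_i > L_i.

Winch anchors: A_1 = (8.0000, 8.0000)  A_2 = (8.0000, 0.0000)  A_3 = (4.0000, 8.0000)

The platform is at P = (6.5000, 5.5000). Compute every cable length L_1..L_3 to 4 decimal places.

L_1: Δ = A_1−P = (1.5000, 2.5000) → ‖Δ‖ = √8.5000 = 2.9155
L_2: Δ = A_2−P = (1.5000, -5.5000) → ‖Δ‖ = √32.5000 = 5.7009
L_3: Δ = A_3−P = (-2.5000, 2.5000) → ‖Δ‖ = √12.5000 = 3.5355

(2.9155, 5.7009, 3.5355)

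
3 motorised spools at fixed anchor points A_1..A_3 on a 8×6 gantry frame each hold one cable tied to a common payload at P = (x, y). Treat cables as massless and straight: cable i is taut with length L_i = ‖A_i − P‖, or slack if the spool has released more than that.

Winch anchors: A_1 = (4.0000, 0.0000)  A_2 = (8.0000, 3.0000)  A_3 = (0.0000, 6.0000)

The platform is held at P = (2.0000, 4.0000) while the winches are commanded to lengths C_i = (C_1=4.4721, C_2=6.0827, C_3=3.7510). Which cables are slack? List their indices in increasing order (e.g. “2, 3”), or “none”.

cable 1: L_1 = ‖A_1−P‖ = 4.4721;  C_1 = 4.4721 → taut
cable 2: L_2 = ‖A_2−P‖ = 6.0828;  C_2 = 6.0827 → taut
cable 3: L_3 = ‖A_3−P‖ = 2.8284;  C_3 = 3.7510 → slack

3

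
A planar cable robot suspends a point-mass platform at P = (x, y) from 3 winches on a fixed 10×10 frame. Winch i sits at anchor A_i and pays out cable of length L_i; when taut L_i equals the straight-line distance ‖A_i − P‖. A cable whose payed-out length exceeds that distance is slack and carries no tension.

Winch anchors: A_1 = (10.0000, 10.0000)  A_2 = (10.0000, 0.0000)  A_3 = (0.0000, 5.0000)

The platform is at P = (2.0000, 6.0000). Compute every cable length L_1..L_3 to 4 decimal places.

L_1: Δ = A_1−P = (8.0000, 4.0000) → ‖Δ‖ = √80.0000 = 8.9443
L_2: Δ = A_2−P = (8.0000, -6.0000) → ‖Δ‖ = √100.0000 = 10.0000
L_3: Δ = A_3−P = (-2.0000, -1.0000) → ‖Δ‖ = √5.0000 = 2.2361

(8.9443, 10.0000, 2.2361)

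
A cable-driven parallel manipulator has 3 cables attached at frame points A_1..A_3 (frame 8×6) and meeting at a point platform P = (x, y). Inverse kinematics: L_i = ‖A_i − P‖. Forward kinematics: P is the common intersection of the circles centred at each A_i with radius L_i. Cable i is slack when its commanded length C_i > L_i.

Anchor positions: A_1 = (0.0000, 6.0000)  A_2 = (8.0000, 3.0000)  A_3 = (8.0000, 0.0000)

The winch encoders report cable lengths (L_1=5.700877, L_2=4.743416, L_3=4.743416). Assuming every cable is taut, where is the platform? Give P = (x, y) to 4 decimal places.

(3.5000, 1.5000)

each cable: (A_i−P)·(A_i−P) = L_i²; let c_i = ‖A_i‖²−L_i²
c_1 = 0.0000+36.0000−32.5000 = 3.5000
row 1: -16.0000x + 6.0000y = -47.0000  (c_2=50.5000)
row 2: -16.0000x + 12.0000y = -38.0000  (c_3=41.5000)
Cramer on rows 1–2 → x = 3.5000, y = 1.5000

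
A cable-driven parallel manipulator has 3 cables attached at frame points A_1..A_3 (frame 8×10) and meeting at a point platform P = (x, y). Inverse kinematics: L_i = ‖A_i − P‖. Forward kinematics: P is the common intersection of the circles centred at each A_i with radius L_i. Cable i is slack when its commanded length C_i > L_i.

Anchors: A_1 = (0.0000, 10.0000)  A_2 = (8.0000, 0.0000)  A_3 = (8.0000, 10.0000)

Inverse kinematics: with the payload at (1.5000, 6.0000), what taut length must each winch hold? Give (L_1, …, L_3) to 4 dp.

L_1 = √((0.0000−1.5000)² + (10.0000−6.0000)²) = 4.2720
L_2 = √((8.0000−1.5000)² + (0.0000−6.0000)²) = 8.8459
L_3 = √((8.0000−1.5000)² + (10.0000−6.0000)²) = 7.6322

(4.2720, 8.8459, 7.6322)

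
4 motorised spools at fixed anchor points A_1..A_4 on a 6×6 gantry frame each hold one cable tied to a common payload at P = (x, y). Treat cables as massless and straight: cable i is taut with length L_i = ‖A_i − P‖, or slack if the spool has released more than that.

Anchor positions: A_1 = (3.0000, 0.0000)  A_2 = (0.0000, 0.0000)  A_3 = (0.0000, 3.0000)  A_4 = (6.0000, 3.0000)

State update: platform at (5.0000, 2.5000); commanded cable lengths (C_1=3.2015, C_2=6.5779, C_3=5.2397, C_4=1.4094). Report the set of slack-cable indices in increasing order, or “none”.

cable 1: √((-2.0000)²+(-2.5000)²)=3.2016, C_1=3.2015: taut
cable 2: √((-5.0000)²+(-2.5000)²)=5.5902, C_2=6.5779: slack
cable 3: √((-5.0000)²+(0.5000)²)=5.0249, C_3=5.2397: slack
cable 4: √((1.0000)²+(0.5000)²)=1.1180, C_4=1.4094: slack

2, 3, 4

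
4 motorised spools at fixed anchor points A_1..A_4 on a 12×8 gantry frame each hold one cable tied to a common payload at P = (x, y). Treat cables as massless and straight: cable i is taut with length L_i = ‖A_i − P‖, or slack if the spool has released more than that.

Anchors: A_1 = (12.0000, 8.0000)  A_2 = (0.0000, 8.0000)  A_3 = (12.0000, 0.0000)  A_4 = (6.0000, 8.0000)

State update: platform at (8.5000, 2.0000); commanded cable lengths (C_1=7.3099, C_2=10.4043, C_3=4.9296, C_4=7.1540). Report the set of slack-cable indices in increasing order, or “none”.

1, 3, 4

cable 1: L_1 = ‖A_1−P‖ = 6.9462;  C_1 = 7.3099 → slack
cable 2: L_2 = ‖A_2−P‖ = 10.4043;  C_2 = 10.4043 → taut
cable 3: L_3 = ‖A_3−P‖ = 4.0311;  C_3 = 4.9296 → slack
cable 4: L_4 = ‖A_4−P‖ = 6.5000;  C_4 = 7.1540 → slack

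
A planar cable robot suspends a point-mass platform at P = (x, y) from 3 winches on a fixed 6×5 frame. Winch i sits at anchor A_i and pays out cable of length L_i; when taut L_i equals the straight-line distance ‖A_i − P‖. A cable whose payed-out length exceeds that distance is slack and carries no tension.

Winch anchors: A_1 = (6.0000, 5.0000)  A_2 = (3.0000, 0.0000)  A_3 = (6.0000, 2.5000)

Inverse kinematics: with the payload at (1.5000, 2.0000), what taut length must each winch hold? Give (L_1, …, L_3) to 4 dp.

L_1 = √((6.0000−1.5000)² + (5.0000−2.0000)²) = 5.4083
L_2 = √((3.0000−1.5000)² + (0.0000−2.0000)²) = 2.5000
L_3 = √((6.0000−1.5000)² + (2.5000−2.0000)²) = 4.5277

(5.4083, 2.5000, 4.5277)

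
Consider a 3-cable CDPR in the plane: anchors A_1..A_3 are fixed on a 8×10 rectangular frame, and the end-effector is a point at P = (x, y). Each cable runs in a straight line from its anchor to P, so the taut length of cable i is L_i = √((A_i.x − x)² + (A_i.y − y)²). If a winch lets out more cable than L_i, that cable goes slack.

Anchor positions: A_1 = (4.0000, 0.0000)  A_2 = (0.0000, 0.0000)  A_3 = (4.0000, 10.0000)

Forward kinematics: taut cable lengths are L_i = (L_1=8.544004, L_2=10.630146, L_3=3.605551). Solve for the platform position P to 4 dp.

(7.0000, 8.0000)

circle eqns → linear via eq_j − eq_1; set q_j = A_j·A_j − L_j²
q_1 = 16.0000+0.0000−73.0000 = -57.0000
8.0000·x + 0.0000·y = q_1−q_2 = 56.0000
0.0000·x − 20.0000·y = q_1−q_3 = -160.0000
solve first two rows → x=7.0000, y=8.0000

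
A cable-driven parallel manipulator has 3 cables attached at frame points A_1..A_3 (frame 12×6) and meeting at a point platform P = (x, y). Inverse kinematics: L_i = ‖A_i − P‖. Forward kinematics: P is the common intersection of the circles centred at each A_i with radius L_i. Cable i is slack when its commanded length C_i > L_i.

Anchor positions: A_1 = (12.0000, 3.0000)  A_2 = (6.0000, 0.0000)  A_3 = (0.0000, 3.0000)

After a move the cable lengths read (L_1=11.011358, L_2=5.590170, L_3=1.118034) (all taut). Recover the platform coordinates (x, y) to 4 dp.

expand ‖A_i−P‖²=L_i² and subtract eq 1 (c_i ≔ ‖A_i‖²−L_i²)
c_1 = 144.0000+9.0000−121.2500 = 31.7500
eq1−eq2 → [12.0000  6.0000]·P = 27.0000
eq1−eq3 → [24.0000  0.0000]·P = 24.0000
2×2 solve → P = (1.0000, 2.5000)

(1.0000, 2.5000)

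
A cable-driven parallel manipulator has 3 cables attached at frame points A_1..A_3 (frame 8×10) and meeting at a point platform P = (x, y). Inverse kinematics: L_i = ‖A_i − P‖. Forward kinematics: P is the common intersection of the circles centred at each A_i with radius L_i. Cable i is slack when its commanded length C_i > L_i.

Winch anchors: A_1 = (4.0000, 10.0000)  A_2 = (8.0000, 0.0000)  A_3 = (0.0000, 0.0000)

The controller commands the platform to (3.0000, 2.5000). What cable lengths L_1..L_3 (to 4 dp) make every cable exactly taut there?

(7.5664, 5.5902, 3.9051)

cable 1: Δx=1.0000, Δy=7.5000; L_1 = √(Δx²+Δy²) = 7.5664
cable 2: Δx=5.0000, Δy=-2.5000; L_2 = √(Δx²+Δy²) = 5.5902
cable 3: Δx=-3.0000, Δy=-2.5000; L_3 = √(Δx²+Δy²) = 3.9051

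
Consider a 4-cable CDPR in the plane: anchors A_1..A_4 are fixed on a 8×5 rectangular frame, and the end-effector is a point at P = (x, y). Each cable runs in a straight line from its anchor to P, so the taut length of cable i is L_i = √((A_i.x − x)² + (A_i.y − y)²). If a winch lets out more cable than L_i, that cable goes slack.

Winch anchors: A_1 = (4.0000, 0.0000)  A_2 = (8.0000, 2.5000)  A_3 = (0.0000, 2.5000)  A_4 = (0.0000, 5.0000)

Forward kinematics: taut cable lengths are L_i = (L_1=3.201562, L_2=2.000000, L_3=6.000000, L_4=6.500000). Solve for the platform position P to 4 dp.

(6.0000, 2.5000)

each cable: (A_i−P)·(A_i−P) = L_i²; let q_i = ‖A_i‖²−L_i²
q_1 = 16.0000+0.0000−10.2500 = 5.7500
row 1: -8.0000x − 5.0000y = -60.5000  (q_2=66.2500)
row 2: 8.0000x − 5.0000y = 35.5000  (q_3=-29.7500)
row 3: 8.0000x − 10.0000y = 23.0000  (q_4=-17.2500)
Cramer on rows 1–2 → x = 6.0000, y = 2.5000
check cable 4: ‖A_4−P‖² = 42.2500 ≈ L_4² = 42.2500 ✓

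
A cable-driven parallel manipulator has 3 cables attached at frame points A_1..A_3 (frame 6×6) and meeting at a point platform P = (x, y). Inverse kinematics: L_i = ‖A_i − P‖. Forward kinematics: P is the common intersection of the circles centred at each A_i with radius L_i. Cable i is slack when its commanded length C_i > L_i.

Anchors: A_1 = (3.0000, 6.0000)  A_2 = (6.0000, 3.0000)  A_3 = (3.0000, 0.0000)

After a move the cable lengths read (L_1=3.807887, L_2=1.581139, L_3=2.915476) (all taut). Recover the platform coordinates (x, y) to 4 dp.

each cable: (A_i−P)·(A_i−P) = L_i²; let c_i = ‖A_i‖²−L_i²
c_1 = 9.0000+36.0000−14.5000 = 30.5000
row 1: -6.0000x + 6.0000y = -12.0000  (c_2=42.5000)
row 2: 0.0000x + 12.0000y = 30.0000  (c_3=0.5000)
Cramer on rows 1–2 → x = 4.5000, y = 2.5000

(4.5000, 2.5000)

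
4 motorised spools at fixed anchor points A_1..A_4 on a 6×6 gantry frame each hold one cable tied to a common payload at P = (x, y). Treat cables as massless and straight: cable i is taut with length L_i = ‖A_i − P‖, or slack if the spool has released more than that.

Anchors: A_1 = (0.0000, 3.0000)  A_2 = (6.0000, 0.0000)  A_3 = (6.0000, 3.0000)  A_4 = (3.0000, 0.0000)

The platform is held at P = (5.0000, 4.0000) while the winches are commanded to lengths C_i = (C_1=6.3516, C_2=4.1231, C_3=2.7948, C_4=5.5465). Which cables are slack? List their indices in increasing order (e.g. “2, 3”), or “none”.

cable 1: L_1 = ‖A_1−P‖ = 5.0990;  C_1 = 6.3516 → slack
cable 2: L_2 = ‖A_2−P‖ = 4.1231;  C_2 = 4.1231 → taut
cable 3: L_3 = ‖A_3−P‖ = 1.4142;  C_3 = 2.7948 → slack
cable 4: L_4 = ‖A_4−P‖ = 4.4721;  C_4 = 5.5465 → slack

1, 3, 4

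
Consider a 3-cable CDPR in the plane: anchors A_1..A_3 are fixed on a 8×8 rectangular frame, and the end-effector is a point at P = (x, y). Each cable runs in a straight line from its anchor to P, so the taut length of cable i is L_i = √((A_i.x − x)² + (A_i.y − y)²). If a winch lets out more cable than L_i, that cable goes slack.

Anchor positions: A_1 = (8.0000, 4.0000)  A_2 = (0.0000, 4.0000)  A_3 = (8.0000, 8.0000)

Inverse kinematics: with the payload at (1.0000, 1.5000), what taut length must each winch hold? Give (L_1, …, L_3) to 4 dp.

L_1: Δ = A_1−P = (7.0000, 2.5000) → ‖Δ‖ = √55.2500 = 7.4330
L_2: Δ = A_2−P = (-1.0000, 2.5000) → ‖Δ‖ = √7.2500 = 2.6926
L_3: Δ = A_3−P = (7.0000, 6.5000) → ‖Δ‖ = √91.2500 = 9.5525

(7.4330, 2.6926, 9.5525)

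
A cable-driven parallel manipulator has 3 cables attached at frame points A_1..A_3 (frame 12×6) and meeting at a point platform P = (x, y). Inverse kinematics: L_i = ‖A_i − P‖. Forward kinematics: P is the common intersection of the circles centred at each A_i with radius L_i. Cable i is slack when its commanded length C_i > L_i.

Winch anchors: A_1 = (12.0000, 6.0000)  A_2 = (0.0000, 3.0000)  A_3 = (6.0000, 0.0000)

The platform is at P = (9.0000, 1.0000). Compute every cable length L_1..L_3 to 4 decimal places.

(5.8310, 9.2195, 3.1623)

L_1: Δ = A_1−P = (3.0000, 5.0000) → ‖Δ‖ = √34.0000 = 5.8310
L_2: Δ = A_2−P = (-9.0000, 2.0000) → ‖Δ‖ = √85.0000 = 9.2195
L_3: Δ = A_3−P = (-3.0000, -1.0000) → ‖Δ‖ = √10.0000 = 3.1623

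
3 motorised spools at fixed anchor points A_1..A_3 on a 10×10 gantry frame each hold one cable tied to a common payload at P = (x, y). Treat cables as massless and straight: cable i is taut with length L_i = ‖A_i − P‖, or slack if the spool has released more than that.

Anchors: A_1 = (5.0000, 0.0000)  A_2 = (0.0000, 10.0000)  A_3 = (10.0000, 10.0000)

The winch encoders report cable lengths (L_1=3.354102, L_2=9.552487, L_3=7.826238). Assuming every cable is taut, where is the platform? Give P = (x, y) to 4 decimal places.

(6.5000, 3.0000)

each cable: (A_i−P)·(A_i−P) = L_i²; let k_i = ‖A_i‖²−L_i²
k_1 = 25.0000+0.0000−11.2500 = 13.7500
row 1: 10.0000x − 20.0000y = 5.0000  (k_2=8.7500)
row 2: -10.0000x − 20.0000y = -125.0000  (k_3=138.7500)
Cramer on rows 1–2 → x = 6.5000, y = 3.0000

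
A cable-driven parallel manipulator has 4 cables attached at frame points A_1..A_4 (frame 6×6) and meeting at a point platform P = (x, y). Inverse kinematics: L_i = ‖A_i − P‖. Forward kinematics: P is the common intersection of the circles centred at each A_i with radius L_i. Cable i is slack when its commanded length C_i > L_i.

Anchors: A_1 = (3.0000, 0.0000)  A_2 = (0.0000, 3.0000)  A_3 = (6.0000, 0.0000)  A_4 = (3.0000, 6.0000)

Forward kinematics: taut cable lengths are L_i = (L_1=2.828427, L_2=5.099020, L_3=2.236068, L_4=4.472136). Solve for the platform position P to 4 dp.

each cable: (A_i−P)·(A_i−P) = L_i²; let c_i = ‖A_i‖²−L_i²
c_1 = 9.0000+0.0000−8.0000 = 1.0000
row 1: 6.0000x − 6.0000y = 18.0000  (c_2=-17.0000)
row 2: -6.0000x + 0.0000y = -30.0000  (c_3=31.0000)
row 3: 0.0000x − 12.0000y = -24.0000  (c_4=25.0000)
Cramer on rows 1–2 → x = 5.0000, y = 2.0000
check cable 4: ‖A_4−P‖² = 20.0000 ≈ L_4² = 20.0000 ✓

(5.0000, 2.0000)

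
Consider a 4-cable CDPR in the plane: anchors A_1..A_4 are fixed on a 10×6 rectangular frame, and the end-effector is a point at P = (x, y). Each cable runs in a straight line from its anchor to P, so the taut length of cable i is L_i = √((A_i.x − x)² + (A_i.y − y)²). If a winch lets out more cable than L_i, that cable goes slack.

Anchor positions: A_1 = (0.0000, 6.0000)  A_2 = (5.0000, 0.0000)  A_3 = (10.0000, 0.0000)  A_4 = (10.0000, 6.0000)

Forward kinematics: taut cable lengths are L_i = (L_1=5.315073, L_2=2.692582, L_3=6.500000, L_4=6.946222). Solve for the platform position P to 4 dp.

(4.0000, 2.5000)

each cable: (A_i−P)·(A_i−P) = L_i²; let k_i = ‖A_i‖²−L_i²
k_1 = 0.0000+36.0000−28.2500 = 7.7500
row 1: -10.0000x + 12.0000y = -10.0000  (k_2=17.7500)
row 2: -20.0000x + 12.0000y = -50.0000  (k_3=57.7500)
row 3: -20.0000x + 0.0000y = -80.0000  (k_4=87.7500)
Cramer on rows 1–2 → x = 4.0000, y = 2.5000
check cable 4: ‖A_4−P‖² = 48.2500 ≈ L_4² = 48.2500 ✓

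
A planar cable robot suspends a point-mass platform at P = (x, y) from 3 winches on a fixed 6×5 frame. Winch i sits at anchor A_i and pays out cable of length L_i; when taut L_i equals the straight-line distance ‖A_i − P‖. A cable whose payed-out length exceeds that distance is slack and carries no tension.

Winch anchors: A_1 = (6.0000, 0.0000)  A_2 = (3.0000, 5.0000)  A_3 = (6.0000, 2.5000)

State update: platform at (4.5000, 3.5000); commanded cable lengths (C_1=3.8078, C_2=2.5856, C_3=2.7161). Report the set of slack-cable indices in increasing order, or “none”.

2, 3

cable 1: √((1.5000)²+(-3.5000)²)=3.8079, C_1=3.8078: taut
cable 2: √((-1.5000)²+(1.5000)²)=2.1213, C_2=2.5856: slack
cable 3: √((1.5000)²+(-1.0000)²)=1.8028, C_3=2.7161: slack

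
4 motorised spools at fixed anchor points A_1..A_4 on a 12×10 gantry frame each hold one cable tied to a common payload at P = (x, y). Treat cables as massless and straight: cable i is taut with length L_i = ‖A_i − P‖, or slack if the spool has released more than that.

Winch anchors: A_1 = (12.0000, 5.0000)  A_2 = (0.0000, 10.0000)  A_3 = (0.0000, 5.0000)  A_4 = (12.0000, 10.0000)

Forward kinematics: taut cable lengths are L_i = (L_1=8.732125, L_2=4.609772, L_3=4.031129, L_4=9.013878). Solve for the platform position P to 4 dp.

expand ‖A_i−P‖²=L_i² and subtract eq 1 (k_i ≔ ‖A_i‖²−L_i²)
k_1 = 144.0000+25.0000−76.2500 = 92.7500
eq1−eq2 → [24.0000  -10.0000]·P = 14.0000
eq1−eq3 → [24.0000  0.0000]·P = 84.0000
eq1−eq4 → [0.0000  -10.0000]·P = -70.0000
2×2 solve → P = (3.5000, 7.0000)
check cable 4: ‖A_4−P‖² = 81.2500 ≈ L_4² = 81.2500 ✓

(3.5000, 7.0000)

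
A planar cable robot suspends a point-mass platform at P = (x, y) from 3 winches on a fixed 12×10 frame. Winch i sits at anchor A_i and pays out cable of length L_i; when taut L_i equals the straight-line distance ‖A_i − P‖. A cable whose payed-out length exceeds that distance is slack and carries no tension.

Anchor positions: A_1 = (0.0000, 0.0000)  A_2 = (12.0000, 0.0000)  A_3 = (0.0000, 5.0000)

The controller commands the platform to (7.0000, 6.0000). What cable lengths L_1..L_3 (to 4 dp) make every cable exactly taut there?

L_1: Δ = A_1−P = (-7.0000, -6.0000) → ‖Δ‖ = √85.0000 = 9.2195
L_2: Δ = A_2−P = (5.0000, -6.0000) → ‖Δ‖ = √61.0000 = 7.8102
L_3: Δ = A_3−P = (-7.0000, -1.0000) → ‖Δ‖ = √50.0000 = 7.0711

(9.2195, 7.8102, 7.0711)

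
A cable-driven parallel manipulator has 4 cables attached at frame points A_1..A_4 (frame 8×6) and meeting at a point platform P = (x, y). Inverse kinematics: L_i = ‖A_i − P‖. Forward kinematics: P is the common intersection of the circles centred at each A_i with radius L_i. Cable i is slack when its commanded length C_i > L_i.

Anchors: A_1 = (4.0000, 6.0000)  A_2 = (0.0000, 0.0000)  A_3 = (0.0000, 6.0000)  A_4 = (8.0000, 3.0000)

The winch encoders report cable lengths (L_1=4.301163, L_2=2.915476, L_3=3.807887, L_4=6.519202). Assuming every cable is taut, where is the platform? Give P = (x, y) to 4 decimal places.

each cable: (A_i−P)·(A_i−P) = L_i²; let q_i = ‖A_i‖²−L_i²
q_1 = 16.0000+36.0000−18.5000 = 33.5000
row 1: 8.0000x + 12.0000y = 42.0000  (q_2=-8.5000)
row 2: 8.0000x + 0.0000y = 12.0000  (q_3=21.5000)
row 3: -8.0000x + 6.0000y = 3.0000  (q_4=30.5000)
Cramer on rows 1–2 → x = 1.5000, y = 2.5000
check cable 4: ‖A_4−P‖² = 42.5000 ≈ L_4² = 42.5000 ✓

(1.5000, 2.5000)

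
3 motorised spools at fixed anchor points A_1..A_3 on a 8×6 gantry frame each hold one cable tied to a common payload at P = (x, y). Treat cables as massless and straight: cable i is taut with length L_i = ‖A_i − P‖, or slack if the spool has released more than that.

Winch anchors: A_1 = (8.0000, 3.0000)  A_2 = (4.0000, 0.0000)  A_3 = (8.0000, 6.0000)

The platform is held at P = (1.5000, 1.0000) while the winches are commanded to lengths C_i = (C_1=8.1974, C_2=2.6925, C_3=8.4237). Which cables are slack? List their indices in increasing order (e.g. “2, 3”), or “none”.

cable 1: L_1 = ‖A_1−P‖ = 6.8007;  C_1 = 8.1974 → slack
cable 2: L_2 = ‖A_2−P‖ = 2.6926;  C_2 = 2.6925 → taut
cable 3: L_3 = ‖A_3−P‖ = 8.2006;  C_3 = 8.4237 → slack

1, 3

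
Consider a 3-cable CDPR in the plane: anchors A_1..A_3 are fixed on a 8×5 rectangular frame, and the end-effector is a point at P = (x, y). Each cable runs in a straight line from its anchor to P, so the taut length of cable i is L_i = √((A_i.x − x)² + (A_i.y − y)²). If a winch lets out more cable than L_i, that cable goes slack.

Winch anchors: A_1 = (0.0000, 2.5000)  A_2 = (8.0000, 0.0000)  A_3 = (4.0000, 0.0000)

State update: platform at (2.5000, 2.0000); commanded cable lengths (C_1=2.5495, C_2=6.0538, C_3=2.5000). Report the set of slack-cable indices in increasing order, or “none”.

2

i=1: geometric 2.5495 vs commanded 2.5495 ⇒ taut
i=2: geometric 5.8523 vs commanded 6.0538 ⇒ slack
i=3: geometric 2.5000 vs commanded 2.5000 ⇒ taut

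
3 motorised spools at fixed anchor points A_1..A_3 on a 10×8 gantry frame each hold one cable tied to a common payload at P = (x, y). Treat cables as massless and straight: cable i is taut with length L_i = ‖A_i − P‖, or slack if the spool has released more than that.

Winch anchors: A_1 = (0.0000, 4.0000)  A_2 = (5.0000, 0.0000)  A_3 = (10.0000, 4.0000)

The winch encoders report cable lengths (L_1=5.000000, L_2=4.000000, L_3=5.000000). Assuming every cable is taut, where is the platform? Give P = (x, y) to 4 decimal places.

(5.0000, 4.0000)

expand ‖A_i−P‖²=L_i² and subtract eq 1 (k_i ≔ ‖A_i‖²−L_i²)
k_1 = 0.0000+16.0000−25.0000 = -9.0000
eq1−eq2 → [-10.0000  8.0000]·P = -18.0000
eq1−eq3 → [-20.0000  0.0000]·P = -100.0000
2×2 solve → P = (5.0000, 4.0000)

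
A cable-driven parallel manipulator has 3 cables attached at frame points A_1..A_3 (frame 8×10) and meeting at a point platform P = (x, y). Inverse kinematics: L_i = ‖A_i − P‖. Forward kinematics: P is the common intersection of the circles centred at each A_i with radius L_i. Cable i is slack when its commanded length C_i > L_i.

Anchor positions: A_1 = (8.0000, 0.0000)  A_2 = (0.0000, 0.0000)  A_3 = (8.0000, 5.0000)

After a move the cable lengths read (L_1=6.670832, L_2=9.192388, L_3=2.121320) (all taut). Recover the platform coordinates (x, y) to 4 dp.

circle eqns → linear via eq_j − eq_1; set q_j = A_j·A_j − L_j²
q_1 = 64.0000+0.0000−44.5000 = 19.5000
16.0000·x + 0.0000·y = q_1−q_2 = 104.0000
0.0000·x − 10.0000·y = q_1−q_3 = -65.0000
solve first two rows → x=6.5000, y=6.5000

(6.5000, 6.5000)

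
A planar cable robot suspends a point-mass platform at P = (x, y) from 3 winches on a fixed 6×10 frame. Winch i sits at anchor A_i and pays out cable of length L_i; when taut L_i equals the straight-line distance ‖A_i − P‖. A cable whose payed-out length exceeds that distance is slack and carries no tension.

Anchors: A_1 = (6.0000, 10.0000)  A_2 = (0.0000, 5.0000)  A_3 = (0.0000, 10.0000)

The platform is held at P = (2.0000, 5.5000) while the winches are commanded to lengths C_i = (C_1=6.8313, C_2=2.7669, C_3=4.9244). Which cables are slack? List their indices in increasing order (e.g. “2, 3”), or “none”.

1, 2

i=1: geometric 6.0208 vs commanded 6.8313 ⇒ slack
i=2: geometric 2.0616 vs commanded 2.7669 ⇒ slack
i=3: geometric 4.9244 vs commanded 4.9244 ⇒ taut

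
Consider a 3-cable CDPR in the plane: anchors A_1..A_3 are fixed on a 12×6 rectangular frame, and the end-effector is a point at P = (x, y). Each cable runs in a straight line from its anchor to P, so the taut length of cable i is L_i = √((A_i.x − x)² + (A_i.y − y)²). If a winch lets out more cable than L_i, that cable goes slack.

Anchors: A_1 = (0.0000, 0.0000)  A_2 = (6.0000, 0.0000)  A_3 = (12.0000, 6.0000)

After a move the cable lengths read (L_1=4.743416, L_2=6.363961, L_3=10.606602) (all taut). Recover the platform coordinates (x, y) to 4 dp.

(1.5000, 4.5000)

circle eqns → linear via eq_j − eq_1; set c_j = A_j·A_j − L_j²
c_1 = 0.0000+0.0000−22.5000 = -22.5000
-12.0000·x + 0.0000·y = c_1−c_2 = -18.0000
-24.0000·x − 12.0000·y = c_1−c_3 = -90.0000
solve first two rows → x=1.5000, y=4.5000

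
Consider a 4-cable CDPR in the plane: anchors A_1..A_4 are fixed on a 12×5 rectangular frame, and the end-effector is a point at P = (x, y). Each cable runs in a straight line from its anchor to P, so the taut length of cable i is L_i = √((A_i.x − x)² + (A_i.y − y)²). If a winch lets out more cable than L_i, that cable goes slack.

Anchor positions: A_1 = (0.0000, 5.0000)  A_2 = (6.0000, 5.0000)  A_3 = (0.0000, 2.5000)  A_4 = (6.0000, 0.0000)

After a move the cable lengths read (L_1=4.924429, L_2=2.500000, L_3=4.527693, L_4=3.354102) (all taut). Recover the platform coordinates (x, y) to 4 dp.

(4.5000, 3.0000)

expand ‖A_i−P‖²=L_i² and subtract eq 1 (q_i ≔ ‖A_i‖²−L_i²)
q_1 = 0.0000+25.0000−24.2500 = 0.7500
eq1−eq2 → [-12.0000  0.0000]·P = -54.0000
eq1−eq3 → [0.0000  5.0000]·P = 15.0000
eq1−eq4 → [-12.0000  10.0000]·P = -24.0000
2×2 solve → P = (4.5000, 3.0000)
check cable 4: ‖A_4−P‖² = 11.2500 ≈ L_4² = 11.2500 ✓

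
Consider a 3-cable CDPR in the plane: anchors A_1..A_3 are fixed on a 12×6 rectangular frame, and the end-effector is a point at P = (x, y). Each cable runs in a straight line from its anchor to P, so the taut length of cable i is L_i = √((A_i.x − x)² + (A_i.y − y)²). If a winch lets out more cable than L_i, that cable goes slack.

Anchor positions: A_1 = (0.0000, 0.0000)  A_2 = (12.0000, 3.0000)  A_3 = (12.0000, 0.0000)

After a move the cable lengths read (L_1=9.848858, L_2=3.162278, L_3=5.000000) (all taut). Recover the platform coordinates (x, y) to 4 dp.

expand ‖A_i−P‖²=L_i² and subtract eq 1 (q_i ≔ ‖A_i‖²−L_i²)
q_1 = 0.0000+0.0000−97.0000 = -97.0000
eq1−eq2 → [-24.0000  -6.0000]·P = -240.0000
eq1−eq3 → [-24.0000  0.0000]·P = -216.0000
2×2 solve → P = (9.0000, 4.0000)

(9.0000, 4.0000)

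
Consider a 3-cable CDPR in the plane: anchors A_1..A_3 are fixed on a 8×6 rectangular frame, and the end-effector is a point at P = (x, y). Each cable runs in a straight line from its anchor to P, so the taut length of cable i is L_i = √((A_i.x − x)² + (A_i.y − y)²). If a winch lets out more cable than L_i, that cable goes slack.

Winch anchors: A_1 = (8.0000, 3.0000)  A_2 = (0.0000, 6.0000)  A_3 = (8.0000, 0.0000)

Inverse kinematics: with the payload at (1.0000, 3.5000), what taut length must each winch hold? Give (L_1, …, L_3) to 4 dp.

(7.0178, 2.6926, 7.8262)

cable 1: Δx=7.0000, Δy=-0.5000; L_1 = √(Δx²+Δy²) = 7.0178
cable 2: Δx=-1.0000, Δy=2.5000; L_2 = √(Δx²+Δy²) = 2.6926
cable 3: Δx=7.0000, Δy=-3.5000; L_3 = √(Δx²+Δy²) = 7.8262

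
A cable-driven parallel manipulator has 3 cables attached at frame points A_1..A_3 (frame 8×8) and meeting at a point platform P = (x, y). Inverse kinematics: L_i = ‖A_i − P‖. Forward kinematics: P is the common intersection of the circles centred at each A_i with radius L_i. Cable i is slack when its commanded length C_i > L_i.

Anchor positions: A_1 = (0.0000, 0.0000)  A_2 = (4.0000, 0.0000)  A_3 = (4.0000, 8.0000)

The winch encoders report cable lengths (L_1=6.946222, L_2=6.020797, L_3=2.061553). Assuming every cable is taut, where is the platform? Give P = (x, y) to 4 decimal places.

circle eqns → linear via eq_j − eq_1; set c_j = A_j·A_j − L_j²
c_1 = 0.0000+0.0000−48.2500 = -48.2500
-8.0000·x + 0.0000·y = c_1−c_2 = -28.0000
-8.0000·x − 16.0000·y = c_1−c_3 = -124.0000
solve first two rows → x=3.5000, y=6.0000

(3.5000, 6.0000)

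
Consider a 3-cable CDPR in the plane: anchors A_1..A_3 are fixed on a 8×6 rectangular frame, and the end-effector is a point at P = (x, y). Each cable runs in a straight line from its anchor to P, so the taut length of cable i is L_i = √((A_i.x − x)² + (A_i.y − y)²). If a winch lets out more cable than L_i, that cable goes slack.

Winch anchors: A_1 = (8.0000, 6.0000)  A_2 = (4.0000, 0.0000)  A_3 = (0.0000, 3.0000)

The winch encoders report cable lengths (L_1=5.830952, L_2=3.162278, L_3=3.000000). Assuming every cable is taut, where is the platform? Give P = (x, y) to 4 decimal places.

each cable: (A_i−P)·(A_i−P) = L_i²; let q_i = ‖A_i‖²−L_i²
q_1 = 64.0000+36.0000−34.0000 = 66.0000
row 1: 8.0000x + 12.0000y = 60.0000  (q_2=6.0000)
row 2: 16.0000x + 6.0000y = 66.0000  (q_3=0.0000)
Cramer on rows 1–2 → x = 3.0000, y = 3.0000

(3.0000, 3.0000)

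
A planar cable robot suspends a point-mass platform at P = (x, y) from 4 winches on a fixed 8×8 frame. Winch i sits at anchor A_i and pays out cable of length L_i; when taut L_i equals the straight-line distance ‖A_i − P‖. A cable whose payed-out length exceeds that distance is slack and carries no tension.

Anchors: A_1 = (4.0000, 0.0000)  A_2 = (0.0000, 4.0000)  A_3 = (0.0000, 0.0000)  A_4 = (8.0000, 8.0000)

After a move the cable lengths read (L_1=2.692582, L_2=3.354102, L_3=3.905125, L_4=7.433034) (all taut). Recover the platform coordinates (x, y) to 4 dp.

(3.0000, 2.5000)

each cable: (A_i−P)·(A_i−P) = L_i²; let q_i = ‖A_i‖²−L_i²
q_1 = 16.0000+0.0000−7.2500 = 8.7500
row 1: 8.0000x − 8.0000y = 4.0000  (q_2=4.7500)
row 2: 8.0000x + 0.0000y = 24.0000  (q_3=-15.2500)
row 3: -8.0000x − 16.0000y = -64.0000  (q_4=72.7500)
Cramer on rows 1–2 → x = 3.0000, y = 2.5000
check cable 4: ‖A_4−P‖² = 55.2500 ≈ L_4² = 55.2500 ✓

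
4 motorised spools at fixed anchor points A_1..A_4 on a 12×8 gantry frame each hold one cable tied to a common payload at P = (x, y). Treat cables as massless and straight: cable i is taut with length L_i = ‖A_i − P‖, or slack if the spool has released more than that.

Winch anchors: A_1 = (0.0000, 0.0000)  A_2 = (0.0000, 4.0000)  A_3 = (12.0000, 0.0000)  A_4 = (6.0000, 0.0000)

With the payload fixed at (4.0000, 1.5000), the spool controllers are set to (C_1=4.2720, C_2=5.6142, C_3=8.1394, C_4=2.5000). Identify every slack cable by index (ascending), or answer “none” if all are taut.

cable 1: L_1 = ‖A_1−P‖ = 4.2720;  C_1 = 4.2720 → taut
cable 2: L_2 = ‖A_2−P‖ = 4.7170;  C_2 = 5.6142 → slack
cable 3: L_3 = ‖A_3−P‖ = 8.1394;  C_3 = 8.1394 → taut
cable 4: L_4 = ‖A_4−P‖ = 2.5000;  C_4 = 2.5000 → taut

2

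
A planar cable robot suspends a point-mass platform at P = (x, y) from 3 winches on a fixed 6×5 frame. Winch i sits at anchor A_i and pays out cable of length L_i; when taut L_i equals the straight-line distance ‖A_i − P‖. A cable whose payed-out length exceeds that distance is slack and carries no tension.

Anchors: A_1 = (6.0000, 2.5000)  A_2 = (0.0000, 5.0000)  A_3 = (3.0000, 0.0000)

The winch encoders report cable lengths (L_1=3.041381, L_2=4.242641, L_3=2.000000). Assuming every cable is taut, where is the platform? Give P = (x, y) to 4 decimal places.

(3.0000, 2.0000)

each cable: (A_i−P)·(A_i−P) = L_i²; let k_i = ‖A_i‖²−L_i²
k_1 = 36.0000+6.2500−9.2500 = 33.0000
row 1: 12.0000x − 5.0000y = 26.0000  (k_2=7.0000)
row 2: 6.0000x + 5.0000y = 28.0000  (k_3=5.0000)
Cramer on rows 1–2 → x = 3.0000, y = 2.0000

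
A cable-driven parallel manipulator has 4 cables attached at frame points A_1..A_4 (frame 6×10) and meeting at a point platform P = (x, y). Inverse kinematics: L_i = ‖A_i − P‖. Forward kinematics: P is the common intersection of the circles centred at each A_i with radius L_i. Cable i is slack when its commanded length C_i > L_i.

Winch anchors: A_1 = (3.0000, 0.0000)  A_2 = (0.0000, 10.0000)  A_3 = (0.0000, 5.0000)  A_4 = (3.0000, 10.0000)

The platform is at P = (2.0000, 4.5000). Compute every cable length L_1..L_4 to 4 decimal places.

(4.6098, 5.8523, 2.0616, 5.5902)

cable 1: Δx=1.0000, Δy=-4.5000; L_1 = √(Δx²+Δy²) = 4.6098
cable 2: Δx=-2.0000, Δy=5.5000; L_2 = √(Δx²+Δy²) = 5.8523
cable 3: Δx=-2.0000, Δy=0.5000; L_3 = √(Δx²+Δy²) = 2.0616
cable 4: Δx=1.0000, Δy=5.5000; L_4 = √(Δx²+Δy²) = 5.5902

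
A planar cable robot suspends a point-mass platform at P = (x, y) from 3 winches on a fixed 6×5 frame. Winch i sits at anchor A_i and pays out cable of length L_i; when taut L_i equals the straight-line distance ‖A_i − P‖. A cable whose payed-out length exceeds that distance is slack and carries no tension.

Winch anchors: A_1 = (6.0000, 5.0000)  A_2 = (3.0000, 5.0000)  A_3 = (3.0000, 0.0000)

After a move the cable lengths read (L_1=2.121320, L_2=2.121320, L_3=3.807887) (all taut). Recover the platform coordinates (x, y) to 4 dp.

each cable: (A_i−P)·(A_i−P) = L_i²; let c_i = ‖A_i‖²−L_i²
c_1 = 36.0000+25.0000−4.5000 = 56.5000
row 1: 6.0000x + 0.0000y = 27.0000  (c_2=29.5000)
row 2: 6.0000x + 10.0000y = 62.0000  (c_3=-5.5000)
Cramer on rows 1–2 → x = 4.5000, y = 3.5000

(4.5000, 3.5000)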